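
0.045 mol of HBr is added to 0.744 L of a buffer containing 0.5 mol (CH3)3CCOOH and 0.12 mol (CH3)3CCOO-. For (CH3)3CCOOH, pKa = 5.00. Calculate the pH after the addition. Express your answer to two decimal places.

pH = 4.14

After neutralization: n((CH3)3CCOOH) = 0.545 mol, n((CH3)3CCOO-) = 0.075 mol.
pH = pKa + log([A⁻]/[HA]) = 5.00 + log(0.075/0.545) = 5.00 -0.861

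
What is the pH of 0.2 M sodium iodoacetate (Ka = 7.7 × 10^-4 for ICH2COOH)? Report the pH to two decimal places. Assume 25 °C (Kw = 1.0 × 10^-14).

ICH2COO- is the conjugate base of the weak acid ICH2COOH.
Kb = Kw/Ka = 1.0×10^-14 / 7.7 × 10^-4 = 1.30 × 10^-11
From the ICE table, Kb = x²/(0.2 − x) = 1.30 × 10^-11.
Neglecting x in the denominator: x = √(1.30 × 10^-11 × 0.2) = 1.61 × 10^-6 M
Check: 0.00081% ionized — well under 5%, approximation valid.
pOH = −log(1.61 × 10^-6) = 5.79; pH = 14.00 − 5.79 = 8.21

pH = 8.21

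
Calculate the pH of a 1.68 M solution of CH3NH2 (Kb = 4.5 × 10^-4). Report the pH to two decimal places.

pH = 12.44

CH3NH2 + H2O ⇌ CH3NH3+ + OH-
From the ICE table, Kb = x²/(1.68 − x) = 4.5 × 10^-4.
Assume x ≪ 1.68: x ≈ √(4.5 × 10^-4 × 1.68) = 2.75 × 10^-2 M
Check: 1.6% ionized — well under 5%, approximation valid.
pOH = −log(2.75 × 10^-2) = 1.56; pH = 14.00 − 1.56 = 12.44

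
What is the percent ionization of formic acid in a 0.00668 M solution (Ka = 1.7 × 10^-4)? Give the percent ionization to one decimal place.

HCOOH ⇌ HCOO- + H+; let x = [H+] at equilibrium.
Solve x² + 0.00017x − 1.14e-06 = 0 → x = 9.84 × 10^-4 M
% ionization = x/C₀ × 100% = 9.84 × 10^-4/0.00668 × 100% = 14.7%

14.7%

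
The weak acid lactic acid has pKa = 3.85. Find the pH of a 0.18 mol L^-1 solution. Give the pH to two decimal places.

pH = 2.30

CH3CH(OH)COOH ⇌ CH3CH(OH)COO- + H+
Ka = 10^(−3.85) = 1.41 × 10^-4
From the ICE table, Ka = x²/(0.18 − x) = 1.41 × 10^-4.
Neglecting x in the denominator: x = √(1.41 × 10^-4 × 0.18) = 5.04 × 10^-3 M
(x/C₀ = 2.8% < 5%, so the approximation holds.)
pH = −log(5.04 × 10^-3) = 2.30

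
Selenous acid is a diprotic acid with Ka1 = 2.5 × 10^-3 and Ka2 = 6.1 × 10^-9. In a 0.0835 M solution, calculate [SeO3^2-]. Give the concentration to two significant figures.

6.1 × 10^-9 M

First ionization gives [H+] ≈ [HSeO3-] = 1.33 × 10^-2 M.
Second step: Ka2 = [H+][SeO3^2-]/[HSeO3-] ≈ [SeO3^2-] (since [H+] ≈ [HSeO3-]).
So [SeO3^2-] ≈ Ka2.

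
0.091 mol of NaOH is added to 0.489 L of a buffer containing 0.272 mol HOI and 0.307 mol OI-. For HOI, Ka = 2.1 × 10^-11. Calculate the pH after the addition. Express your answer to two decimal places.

OH- converts HOI to OI-: HOI → 0.181 mol, OI- → 0.398 mol.
pKa = −log(2.1 × 10^-11) = 10.678
Henderson–Hasselbalch with mole ratio 0.398/0.181: pH = 10.678 + (+0.342)

pH = 11.02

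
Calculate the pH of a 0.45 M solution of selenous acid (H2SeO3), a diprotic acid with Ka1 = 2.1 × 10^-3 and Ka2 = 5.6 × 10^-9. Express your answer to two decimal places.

pH = 1.53

Ka1 ≫ Ka2, so treat the first dissociation as the only significant source of H+.
Ka1 = x²/(0.45 − x) = 2.1 × 10^-3
Solving the quadratic: x = (−Ka1 + √(Ka1² + 4·Ka1·C₀))/2 = 2.97 × 10^-2 M
pH = −log(2.97 × 10^-2) = 1.53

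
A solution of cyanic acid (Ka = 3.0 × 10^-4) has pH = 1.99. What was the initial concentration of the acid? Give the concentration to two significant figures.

[H+] = 10^(-1.99) = 1.02 × 10^-2 M = x
Ka = x²/(C₀ − x) ⇒ C₀ = x + x²/Ka
C₀ = 1.02 × 10^-2 + (1.02 × 10^-2)²/(3.0 × 10^-4) = 3.57 × 10^-1 M

C₀ = 3.6 × 10^-1 M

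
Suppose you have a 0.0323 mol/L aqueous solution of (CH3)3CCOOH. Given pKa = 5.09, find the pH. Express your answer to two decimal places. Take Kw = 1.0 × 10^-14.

pH = 3.29

(CH3)3CCOOH ⇌ (CH3)3CCOO- + H+
Ka = 10^(−5.09) = 8.13 × 10^-6
Ka = [H+]²/(0.0323 − [H+]) = 8.13 × 10^-6
Since Ka ≪ C₀, [H+] ≈ √(Ka·C₀) = 5.12 × 10^-4 M.
Check: 1.6% ionized — well under 5%, approximation valid.
pH = −log[H+] = −log(5.12 × 10^-4) = 3.29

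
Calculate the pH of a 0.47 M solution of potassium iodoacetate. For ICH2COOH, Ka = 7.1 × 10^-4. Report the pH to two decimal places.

pH = 8.41

ICH2COO- is the conjugate base of the weak acid ICH2COOH.
Kb = Kw/Ka = 1.0×10^-14 / 7.1 × 10^-4 = 1.41 × 10^-11
Kb = x²/(0.47 − x) = 1.41 × 10^-11
Since Kb ≪ C₀, x ≈ √(Kb·C₀) = 2.57 × 10^-6 M.
pOH = 5.59, so pH = 14.00 − pOH = 8.41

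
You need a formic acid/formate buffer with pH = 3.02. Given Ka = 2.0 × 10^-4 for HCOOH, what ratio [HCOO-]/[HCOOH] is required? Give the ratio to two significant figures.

pKa = -log(2.0 × 10^-4) = 3.699
pH = pKa + log(r) ⇒ log(r) = 3.02 − 3.699 = -0.679
r = [HCOO-]/[HCOOH] = 10^(-0.679) = 0.209

ratio = 0.21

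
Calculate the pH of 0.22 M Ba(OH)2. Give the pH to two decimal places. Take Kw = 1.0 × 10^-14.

pH = 13.64

Ba(OH)2 is a strong base (each formula unit releases 2 OH-); [OH-] = 0.44 M.
pOH = -log(0.44) = 0.36
pH = 14.00 - 0.36 = 13.64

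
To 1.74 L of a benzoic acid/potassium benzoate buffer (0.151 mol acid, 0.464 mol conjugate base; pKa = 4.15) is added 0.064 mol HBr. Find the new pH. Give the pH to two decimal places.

After neutralization: n(C6H5COOH) = 0.215 mol, n(C6H5COO-) = 0.4 mol.
pH = pKa + log([A⁻]/[HA]) = 4.15 + log(0.4/0.215) = 4.15 +0.270

pH = 4.42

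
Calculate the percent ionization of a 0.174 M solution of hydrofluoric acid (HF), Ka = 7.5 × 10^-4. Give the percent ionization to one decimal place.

HF ⇌ F- + H+; let x = [H+] at equilibrium.
Ka = x²/(C₀ − x); solving the quadratic gives x = 1.11 × 10^-2 M.
% ionization = x/C₀ × 100% = 1.11 × 10^-2/0.174 × 100% = 6.4%

6.4%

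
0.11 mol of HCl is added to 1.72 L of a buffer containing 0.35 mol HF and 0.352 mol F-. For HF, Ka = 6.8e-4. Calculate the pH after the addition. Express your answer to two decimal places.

pH = 2.89

Added H+ converts F- to HF: HF → 0.46 mol, F- → 0.242 mol.
pKa = −log(6.8 × 10^-4) = 3.167
pH = pKa + log([A⁻]/[HA]) = 3.167 + log(0.242/0.46) = 3.167 -0.279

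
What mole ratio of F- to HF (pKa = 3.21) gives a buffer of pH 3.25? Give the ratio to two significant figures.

ratio = 1.1

pH = pKa + log(r) ⇒ log(r) = 3.25 − 3.21 = +0.04
r = [F-]/[HF] = 10^(+0.04) = 1.1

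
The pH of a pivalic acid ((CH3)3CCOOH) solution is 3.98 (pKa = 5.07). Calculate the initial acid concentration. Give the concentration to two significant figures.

[H+] = 10^(-3.98) = 1.05 × 10^-4 M = x
Ka = 10^(−5.07) = 8.51 × 10^-6
Ka = x²/(C₀ − x) ⇒ C₀ = x + x²/Ka
C₀ = 1.05 × 10^-4 + (1.05 × 10^-4)²/(8.51 × 10^-6) = 1.40 × 10^-3 M

C₀ = 1.4 × 10^-3 M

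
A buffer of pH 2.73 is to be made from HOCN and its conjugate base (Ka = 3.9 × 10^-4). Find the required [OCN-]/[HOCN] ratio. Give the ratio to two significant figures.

ratio = 0.21

pKa = -log(3.9 × 10^-4) = 3.409
pH = pKa + log(r) ⇒ log(r) = 2.73 − 3.409 = -0.679
r = [OCN-]/[HOCN] = 10^(-0.679) = 0.209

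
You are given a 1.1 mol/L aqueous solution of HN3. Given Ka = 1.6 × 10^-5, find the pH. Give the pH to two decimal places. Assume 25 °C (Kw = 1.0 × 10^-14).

pH = 2.38

HN3 ⇌ N3- + H+
From the ICE table, Ka = [H+]²/(1.1 − [H+]) = 1.6 × 10^-5.
Since Ka ≪ C₀, [H+] ≈ √(Ka·C₀) = 4.20 × 10^-3 M.
([H+]/C₀ = 0.38% < 5%, so the approximation holds.)
pH = −log[H+] = −log(4.20 × 10^-3) = 2.38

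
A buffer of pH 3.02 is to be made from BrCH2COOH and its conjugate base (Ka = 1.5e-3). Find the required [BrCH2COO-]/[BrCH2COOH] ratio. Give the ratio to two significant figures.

pKa = -log(1.5 × 10^-3) = 2.824
pH = pKa + log(r) ⇒ log(r) = 3.02 − 2.824 = +0.196
r = [BrCH2COO-]/[BrCH2COOH] = 10^(+0.196) = 1.57

ratio = 1.6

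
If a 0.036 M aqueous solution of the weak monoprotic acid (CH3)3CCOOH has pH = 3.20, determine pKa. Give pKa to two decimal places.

pKa = 4.95

[H+] = 10^(-3.20) = 6.31 × 10^-4 M
At equilibrium [HA] = 0.036 − 6.31 × 10^-4 = 3.54 × 10^-2 M
Ka = [H+][A-]/[HA] = (6.31 × 10^-4)² / 3.54 × 10^-2 = 1.12 × 10^-5
pKa = -log(1.12 × 10^-5) = 4.95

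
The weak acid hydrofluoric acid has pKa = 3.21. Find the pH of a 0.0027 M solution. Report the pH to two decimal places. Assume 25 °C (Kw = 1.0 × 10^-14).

pH = 2.99

HF ⇌ F- + H+
Ka = 10^(−3.21) = 6.17 × 10^-4
Ka = [H+]²/(0.0027 − [H+]) = 6.17 × 10^-4
Here C₀/Ka ≈ 4.38, so the small-[H+] approximation fails. Use the quadratic:
[H+] = [−0.000617 + √(0.000617² + 6.66e-06)]/2 = 1.02 × 10^-3 M
pH = −log(1.02 × 10^-3) = 2.99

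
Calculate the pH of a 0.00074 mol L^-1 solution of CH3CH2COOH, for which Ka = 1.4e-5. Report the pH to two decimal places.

CH3CH2COOH ⇌ CH3CH2COO- + H+
Let x = [H+] at equilibrium. Ka = x²/(0.00074 − x).
x is not negligible relative to C₀; solve x² + 1.4e-05·x − 1.04e-08 = 0.
x = (−Ka + √(Ka² + 4·Ka·C₀))/2 = 9.50 × 10^-5 M
pH = −log[H+] = −log(9.50 × 10^-5) = 4.02

pH = 4.02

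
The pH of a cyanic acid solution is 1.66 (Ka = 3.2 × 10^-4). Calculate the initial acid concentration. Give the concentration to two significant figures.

[H+] = 10^(-1.66) = 2.19 × 10^-2 M = x
Ka = x²/(C₀ − x) ⇒ C₀ = x + x²/Ka
C₀ = 2.19 × 10^-2 + (2.19 × 10^-2)²/(3.2 × 10^-4) = 1.52 M

C₀ = 1.5 M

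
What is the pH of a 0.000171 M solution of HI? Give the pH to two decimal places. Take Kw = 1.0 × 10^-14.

HI is a strong acid and dissociates completely, so [H+] = 0.000171 M.
pH = -log(0.000171) = 3.77

pH = 3.77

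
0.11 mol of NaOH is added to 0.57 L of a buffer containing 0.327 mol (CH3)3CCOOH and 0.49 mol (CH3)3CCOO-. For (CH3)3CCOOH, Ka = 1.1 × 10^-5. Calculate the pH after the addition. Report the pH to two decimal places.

pH = 5.40

OH- converts (CH3)3CCOOH to (CH3)3CCOO-: (CH3)3CCOOH → 0.217 mol, (CH3)3CCOO- → 0.6 mol.
pKa = −log(1.1 × 10^-5) = 4.959
pH = pKa + log(n_(CH3)3CCOO-/n_(CH3)3CCOOH) = 4.959 + log(0.6/0.217) = 4.959 + (+0.442)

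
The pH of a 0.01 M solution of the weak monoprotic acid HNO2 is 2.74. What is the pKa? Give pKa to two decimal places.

pKa = 3.39

[H+] = 10^(-2.74) = 1.82 × 10^-3 M
At equilibrium [HA] = 0.01 − 1.82 × 10^-3 = 8.18 × 10^-3 M
Ka = [H+][A-]/[HA] = (1.82 × 10^-3)² / 8.18 × 10^-3 = 4.05 × 10^-4
pKa = -log(4.05 × 10^-4) = 3.39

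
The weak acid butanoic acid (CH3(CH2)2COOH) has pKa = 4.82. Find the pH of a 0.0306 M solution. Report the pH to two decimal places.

pH = 3.17

CH3(CH2)2COOH ⇌ CH3(CH2)2COO- + H+
Ka = 10^(−4.82) = 1.51 × 10^-5
From the ICE table, Ka = [H+]²/(0.0306 − [H+]) = 1.51 × 10^-5.
Neglecting [H+] in the denominator: [H+] = √(1.51 × 10^-5 × 0.0306) = 6.80 × 10^-4 M
([H+]/C₀ = 2.2% < 5%, so the approximation holds.)
pH = −log(6.80 × 10^-4) = 3.17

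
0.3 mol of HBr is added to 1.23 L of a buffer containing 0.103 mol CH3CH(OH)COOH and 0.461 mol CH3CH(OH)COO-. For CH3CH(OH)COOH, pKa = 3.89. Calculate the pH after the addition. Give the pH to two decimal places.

Added H+ converts CH3CH(OH)COO- to CH3CH(OH)COOH: CH3CH(OH)COOH → 0.403 mol, CH3CH(OH)COO- → 0.161 mol.
Henderson–Hasselbalch with mole ratio 0.161/0.403: pH = 3.89 + (-0.398)

pH = 3.49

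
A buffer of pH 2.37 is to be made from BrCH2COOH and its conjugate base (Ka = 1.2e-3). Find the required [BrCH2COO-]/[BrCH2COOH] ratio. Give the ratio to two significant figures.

pKa = -log(1.2 × 10^-3) = 2.921
pH = pKa + log(r) ⇒ log(r) = 2.37 − 2.921 = -0.551
r = [BrCH2COO-]/[BrCH2COOH] = 10^(-0.551) = 0.281

ratio = 0.28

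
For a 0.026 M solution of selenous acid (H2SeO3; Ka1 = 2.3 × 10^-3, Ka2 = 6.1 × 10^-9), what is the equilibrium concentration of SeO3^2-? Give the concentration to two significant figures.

First ionization gives [H+] ≈ [HSeO3-] = 6.67 × 10^-3 M.
Second step: Ka2 = [H+][SeO3^2-]/[HSeO3-] ≈ [SeO3^2-] (since [H+] ≈ [HSeO3-]).
So [SeO3^2-] ≈ Ka2.

6.1 × 10^-9 M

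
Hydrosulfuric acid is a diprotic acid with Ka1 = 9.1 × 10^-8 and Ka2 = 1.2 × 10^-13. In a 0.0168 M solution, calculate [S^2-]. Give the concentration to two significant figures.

First ionization gives [H+] ≈ [HS-] = 3.91 × 10^-5 M.
Second step: Ka2 = [H+][S^2-]/[HS-] ≈ [S^2-] (since [H+] ≈ [HS-]).
So [S^2-] ≈ Ka2.

1.2 × 10^-13 M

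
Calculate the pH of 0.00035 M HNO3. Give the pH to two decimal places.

HNO3 is a strong acid and dissociates completely, so [H+] = 0.00035 M.
pH = -log(0.00035) = 3.46

pH = 3.46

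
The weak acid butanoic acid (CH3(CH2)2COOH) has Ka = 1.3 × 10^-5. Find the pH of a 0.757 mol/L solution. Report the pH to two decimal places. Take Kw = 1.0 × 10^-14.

CH3(CH2)2COOH ⇌ CH3(CH2)2COO- + H+
Ka = x²/(0.757 − x) = 1.3 × 10^-5
Neglecting x in the denominator: x = √(1.3 × 10^-5 × 0.757) = 3.14 × 10^-3 M
(x/C₀ = 0.41% < 5%, so the approximation holds.)
pH = −log[H+] = −log(3.14 × 10^-3) = 2.50

pH = 2.50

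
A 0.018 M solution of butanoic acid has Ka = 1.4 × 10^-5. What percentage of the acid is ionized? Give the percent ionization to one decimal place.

2.8%

CH3(CH2)2COOH ⇌ CH3(CH2)2COO- + H+; let x = [H+] at equilibrium.
x ≈ √(Ka·C₀) = √(1.4 × 10^-5 × 0.018) = 5.02 × 10^-4 M
% ionization = x/C₀ × 100% = 5.02 × 10^-4/0.018 × 100% = 2.8%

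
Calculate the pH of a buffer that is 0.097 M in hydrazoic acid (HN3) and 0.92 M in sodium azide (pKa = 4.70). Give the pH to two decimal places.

pH = 5.68

pH = pKa + log([A⁻]/[HA]) = 4.70 + log(0.92/0.097)
pH = 4.70 + (+0.977) = 5.68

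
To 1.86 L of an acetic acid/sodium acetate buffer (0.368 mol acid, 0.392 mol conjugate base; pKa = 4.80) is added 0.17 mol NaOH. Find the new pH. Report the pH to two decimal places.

OH- converts CH3COOH to CH3COO-: CH3COOH → 0.198 mol, CH3COO- → 0.562 mol.
pH = pKa + log([A⁻]/[HA]) = 4.80 + log(0.562/0.198) = 4.80 +0.453

pH = 5.25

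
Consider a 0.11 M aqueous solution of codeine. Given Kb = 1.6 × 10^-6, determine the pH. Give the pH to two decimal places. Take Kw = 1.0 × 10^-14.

pH = 10.62

C18H21NO3 + H2O ⇌ C18H22NO3+ + OH-
Kb = [OH-]²/(0.11 − [OH-]) = 1.6 × 10^-6
Assume [OH-] ≪ 0.11: [OH-] ≈ √(1.6 × 10^-6 × 0.11) = 4.20 × 10^-4 M
Check: 0.38% ionized — well under 5%, approximation valid.
pOH = 3.38, so pH = 14.00 − pOH = 10.62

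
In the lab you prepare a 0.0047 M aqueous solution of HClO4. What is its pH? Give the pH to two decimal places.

HClO4 is a strong acid and dissociates completely, so [H+] = 0.0047 M.
pH = -log(0.0047) = 2.33

pH = 2.33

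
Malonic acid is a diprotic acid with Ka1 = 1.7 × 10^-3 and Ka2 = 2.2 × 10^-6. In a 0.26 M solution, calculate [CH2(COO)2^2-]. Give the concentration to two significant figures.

2.2 × 10^-6 M

First ionization gives [H+] ≈ [CH2(COOH)COO-] = 2.02 × 10^-2 M.
Second step: Ka2 = [H+][CH2(COO)2^2-]/[CH2(COOH)COO-] ≈ [CH2(COO)2^2-] (since [H+] ≈ [CH2(COOH)COO-]).
So [CH2(COO)2^2-] ≈ Ka2.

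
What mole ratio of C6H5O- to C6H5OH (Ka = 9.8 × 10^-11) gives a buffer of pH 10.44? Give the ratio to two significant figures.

pKa = -log(9.8 × 10^-11) = 10.009
pH = pKa + log(r) ⇒ log(r) = 10.44 − 10.009 = +0.431
r = [C6H5O-]/[C6H5OH] = 10^(+0.431) = 2.7

ratio = 2.7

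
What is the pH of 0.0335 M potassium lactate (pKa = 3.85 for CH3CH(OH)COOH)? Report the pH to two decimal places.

pH = 8.19

CH3CH(OH)COO- is the conjugate base of the weak acid CH3CH(OH)COOH.
Ka = 10^(−3.85) = 1.41 × 10^-4
Kb = Kw/Ka = 1.0×10^-14 / 1.41 × 10^-4 = 7.09 × 10^-11
From the ICE table, Kb = [OH-]²/(0.0335 − [OH-]) = 7.09 × 10^-11.
Since Kb ≪ C₀, [OH-] ≈ √(Kb·C₀) = 1.54 × 10^-6 M.
pOH = 5.81, so pH = 14.00 − pOH = 8.19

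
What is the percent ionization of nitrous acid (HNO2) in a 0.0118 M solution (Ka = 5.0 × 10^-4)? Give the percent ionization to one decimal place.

HNO2 ⇌ NO2- + H+; let x = [H+] at equilibrium.
Solve x² + 0.0005x − 5.9e-06 = 0 → x = 2.19 × 10^-3 M
% ionization = x/C₀ × 100% = 2.19 × 10^-3/0.0118 × 100% = 18.6%

18.6%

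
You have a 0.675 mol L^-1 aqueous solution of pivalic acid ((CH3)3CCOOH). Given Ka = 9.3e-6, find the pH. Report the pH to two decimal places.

(CH3)3CCOOH ⇌ (CH3)3CCOO- + H+
From the ICE table, Ka = x²/(0.675 − x) = 9.3 × 10^-6.
Since Ka ≪ C₀, x ≈ √(Ka·C₀) = 2.51 × 10^-3 M.
Check: 0.37% ionized — well under 5%, approximation valid.
pH = −log(2.51 × 10^-3) = 2.60

pH = 2.60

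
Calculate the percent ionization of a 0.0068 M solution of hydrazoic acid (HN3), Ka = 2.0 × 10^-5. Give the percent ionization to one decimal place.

HN3 ⇌ N3- + H+; let x = [H+] at equilibrium.
Ka = x²/(C₀ − x); solving the quadratic gives x = 3.59 × 10^-4 M.
Fraction ionized = 3.59 × 10^-4 / 0.0068 = 0.0528 → 5.3%

5.3%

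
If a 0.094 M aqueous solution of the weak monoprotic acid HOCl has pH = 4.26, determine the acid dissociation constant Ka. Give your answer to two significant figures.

[H+] = 10^(-4.26) = 5.50 × 10^-5 M
At equilibrium [HA] = 0.094 − 5.50 × 10^-5 = 9.39 × 10^-2 M
Ka = [H+][A-]/[HA] = (5.50 × 10^-5)² / 9.39 × 10^-2 = 3.2 × 10^-8

Ka = 3.2 × 10^-8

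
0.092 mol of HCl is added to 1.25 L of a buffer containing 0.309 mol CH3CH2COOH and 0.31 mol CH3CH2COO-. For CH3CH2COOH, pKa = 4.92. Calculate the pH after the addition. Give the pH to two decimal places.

pH = 4.66

After neutralization: n(CH3CH2COOH) = 0.401 mol, n(CH3CH2COO-) = 0.218 mol.
pH = pKa + log(n_CH3CH2COO-/n_CH3CH2COOH) = 4.92 + log(0.218/0.401) = 4.92 + (-0.265)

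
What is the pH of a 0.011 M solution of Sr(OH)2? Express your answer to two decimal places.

pH = 12.34

Sr(OH)2 is a strong base (each formula unit releases 2 OH-); [OH-] = 0.022 M.
pOH = -log(0.022) = 1.66
pH = 14.00 - 1.66 = 12.34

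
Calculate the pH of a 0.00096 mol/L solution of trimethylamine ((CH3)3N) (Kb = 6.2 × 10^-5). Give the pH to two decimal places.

(CH3)3N + H2O ⇌ (CH3)3NH+ + OH-
Kb = [OH-]²/(0.00096 − [OH-]) = 6.2 × 10^-5
[OH-] is not negligible relative to C₀; solve [OH-]² + 6.2e-05·[OH-] − 5.95e-08 = 0.
[OH-] = [−6.2e-05 + √(6.2e-05² + 2.38e-07)]/2 = 2.15 × 10^-4 M
pOH = −log(2.15 × 10^-4) = 3.67; pH = 14.00 − 3.67 = 10.33

pH = 10.33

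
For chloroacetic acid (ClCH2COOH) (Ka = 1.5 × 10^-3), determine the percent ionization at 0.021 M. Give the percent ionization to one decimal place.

ClCH2COOH ⇌ ClCH2COO- + H+; let x = [H+] at equilibrium.
Ka = x²/(C₀ − x); solving the quadratic gives x = 4.91 × 10^-3 M.
% ionization = x/C₀ × 100% = 4.91 × 10^-3/0.021 × 100% = 23.4%

23.4%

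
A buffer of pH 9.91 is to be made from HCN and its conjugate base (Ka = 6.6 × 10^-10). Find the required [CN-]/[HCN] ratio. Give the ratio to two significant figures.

ratio = 5.4

pKa = -log(6.6 × 10^-10) = 9.180
pH = pKa + log(r) ⇒ log(r) = 9.91 − 9.180 = +0.730
r = [CN-]/[HCN] = 10^(+0.730) = 5.37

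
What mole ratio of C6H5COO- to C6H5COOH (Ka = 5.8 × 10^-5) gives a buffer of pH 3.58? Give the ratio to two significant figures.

ratio = 0.22

pKa = -log(5.8 × 10^-5) = 4.237
pH = pKa + log(r) ⇒ log(r) = 3.58 − 4.237 = -0.657
r = [C6H5COO-]/[C6H5COOH] = 10^(-0.657) = 0.22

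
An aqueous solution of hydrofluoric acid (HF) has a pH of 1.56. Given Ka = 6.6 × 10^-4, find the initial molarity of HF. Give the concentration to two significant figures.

C₀ = 1.2 M

[H+] = 10^(-1.56) = 2.75 × 10^-2 M = x
Ka = x²/(C₀ − x) ⇒ C₀ = x + x²/Ka
C₀ = 2.75 × 10^-2 + (2.75 × 10^-2)²/(6.6 × 10^-4) = 1.17 M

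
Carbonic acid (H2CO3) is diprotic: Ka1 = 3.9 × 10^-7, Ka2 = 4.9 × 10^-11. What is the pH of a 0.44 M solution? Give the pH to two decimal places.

Ka1 ≫ Ka2, so treat the first dissociation as the only significant source of H+.
Ka1 = x²/(0.44 − x) = 3.9 × 10^-7
x ≈ √(3.9 × 10^-7 × 0.44) = 4.14 × 10^-4 M
pH = −log(4.14 × 10^-4) = 3.38

pH = 3.38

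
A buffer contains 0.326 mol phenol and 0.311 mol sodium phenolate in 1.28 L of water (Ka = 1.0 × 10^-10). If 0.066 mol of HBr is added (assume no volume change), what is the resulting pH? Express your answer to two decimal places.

pH = 9.80

After neutralization: n(C6H5OH) = 0.392 mol, n(C6H5O-) = 0.245 mol.
pKa = −log(1.0 × 10^-10) = 10.000
pH = pKa + log(n_C6H5O-/n_C6H5OH) = 10.000 + log(0.245/0.392) = 10.000 + (-0.204)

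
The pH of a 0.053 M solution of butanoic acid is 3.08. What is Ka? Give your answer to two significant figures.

Ka = 1.3 × 10^-5

[H+] = 10^(-3.08) = 8.32 × 10^-4 M
At equilibrium [HA] = 0.053 − 8.32 × 10^-4 = 5.22 × 10^-2 M
Ka = [H+][A-]/[HA] = (8.32 × 10^-4)² / 5.22 × 10^-2 = 1.3 × 10^-5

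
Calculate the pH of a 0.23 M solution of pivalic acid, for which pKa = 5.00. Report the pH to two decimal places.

(CH3)3CCOOH ⇌ (CH3)3CCOO- + H+
Ka = 10^(−5.00) = 1.00 × 10^-5
From the ICE table, Ka = [H+]²/(0.23 − [H+]) = 1.00 × 10^-5.
Assume [H+] ≪ 0.23: [H+] ≈ √(1.00 × 10^-5 × 0.23) = 1.52 × 10^-3 M
([H+]/C₀ = 0.66% < 5%, so the approximation holds.)
pH = −log(1.52 × 10^-3) = 2.82

pH = 2.82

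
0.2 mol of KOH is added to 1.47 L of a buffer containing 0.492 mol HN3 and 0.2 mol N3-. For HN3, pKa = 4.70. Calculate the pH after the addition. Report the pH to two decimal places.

After neutralization: n(HN3) = 0.292 mol, n(N3-) = 0.4 mol.
pH = pKa + log([A⁻]/[HA]) = 4.70 + log(0.4/0.292) = 4.70 +0.137

pH = 4.84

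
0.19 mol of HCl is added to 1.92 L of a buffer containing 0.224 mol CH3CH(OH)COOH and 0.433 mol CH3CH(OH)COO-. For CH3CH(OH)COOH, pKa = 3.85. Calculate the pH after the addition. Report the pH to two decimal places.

pH = 3.62

After neutralization: n(CH3CH(OH)COOH) = 0.414 mol, n(CH3CH(OH)COO-) = 0.243 mol.
pH = pKa + log(n_CH3CH(OH)COO-/n_CH3CH(OH)COOH) = 3.85 + log(0.243/0.414) = 3.85 + (-0.231)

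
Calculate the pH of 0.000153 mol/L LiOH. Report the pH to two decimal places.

pH = 10.18

LiOH is a strong base; [OH-] = 0.000153 M.
pOH = -log(0.000153) = 3.82
pH = 14.00 - 3.82 = 10.18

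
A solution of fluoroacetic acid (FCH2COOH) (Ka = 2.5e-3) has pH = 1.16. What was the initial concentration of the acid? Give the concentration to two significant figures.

C₀ = 2.0 M

[H+] = 10^(-1.16) = 6.92 × 10^-2 M = x
Ka = x²/(C₀ − x) ⇒ C₀ = x + x²/Ka
C₀ = 6.92 × 10^-2 + (6.92 × 10^-2)²/(2.5 × 10^-3) = 1.98 M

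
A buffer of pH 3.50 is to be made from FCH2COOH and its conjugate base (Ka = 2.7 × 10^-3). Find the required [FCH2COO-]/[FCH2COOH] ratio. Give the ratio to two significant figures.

ratio = 8.5

pKa = -log(2.7 × 10^-3) = 2.569
pH = pKa + log(r) ⇒ log(r) = 3.50 − 2.569 = +0.931
r = [FCH2COO-]/[FCH2COOH] = 10^(+0.931) = 8.53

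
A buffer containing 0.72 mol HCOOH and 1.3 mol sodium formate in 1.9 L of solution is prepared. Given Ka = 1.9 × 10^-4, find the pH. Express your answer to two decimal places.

pH = 3.98

pKa = −log(1.9 × 10^-4) = 3.721
Using pH = pKa + log([base]/[acid]) with [base]/[acid] = 1.3/0.72:
pH = 3.721 + (+0.257) = 3.98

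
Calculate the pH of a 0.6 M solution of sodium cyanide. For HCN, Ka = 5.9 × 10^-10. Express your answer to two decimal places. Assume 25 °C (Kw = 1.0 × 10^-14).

pH = 11.50

CN- is the conjugate base of the weak acid HCN.
Kb = Kw/Ka = 1.0×10^-14 / 5.9 × 10^-10 = 1.69 × 10^-5
Kb = x²/(0.6 − x) = 1.69 × 10^-5
Assume x ≪ 0.6: x ≈ √(1.69 × 10^-5 × 0.6) = 3.18 × 10^-3 M
pOH = 2.50, so pH = 14.00 − pOH = 11.50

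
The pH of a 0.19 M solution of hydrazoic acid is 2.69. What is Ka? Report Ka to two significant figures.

[H+] = 10^(-2.69) = 2.04 × 10^-3 M
At equilibrium [HA] = 0.19 − 2.04 × 10^-3 = 1.88 × 10^-1 M
Ka = [H+][A-]/[HA] = (2.04 × 10^-3)² / 1.88 × 10^-1 = 2.2 × 10^-5

Ka = 2.2 × 10^-5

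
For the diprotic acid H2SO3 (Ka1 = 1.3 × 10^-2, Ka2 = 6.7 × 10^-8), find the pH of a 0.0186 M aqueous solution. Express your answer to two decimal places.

pH = 1.98

Since Ka1 ≫ Ka2, the first ionization dominates [H+].
Ka1 = x²/(0.0186 − x) = 1.3 × 10^-2
Solving the quadratic: x = (−Ka1 + √(Ka1² + 4·Ka1·C₀))/2 = 1.04 × 10^-2 M
pH = −log(1.04 × 10^-2) = 1.98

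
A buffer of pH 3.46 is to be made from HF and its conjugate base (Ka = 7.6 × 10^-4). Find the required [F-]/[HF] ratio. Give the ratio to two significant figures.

pKa = -log(7.6 × 10^-4) = 3.119
pH = pKa + log(r) ⇒ log(r) = 3.46 − 3.119 = +0.341
r = [F-]/[HF] = 10^(+0.341) = 2.19

ratio = 2.2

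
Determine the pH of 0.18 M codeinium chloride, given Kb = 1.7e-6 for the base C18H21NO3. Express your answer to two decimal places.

pH = 4.49

C18H22NO3+ is the conjugate acid of the weak base C18H21NO3.
Ka = Kw/Kb = 1.0×10^-14 / 1.7 × 10^-6 = 5.88 × 10^-9
Ka = [H+]²/(0.18 − [H+]) = 5.88 × 10^-9
Neglecting [H+] in the denominator: [H+] = √(5.88 × 10^-9 × 0.18) = 3.25 × 10^-5 M
pH = −log(3.25 × 10^-5) = 4.49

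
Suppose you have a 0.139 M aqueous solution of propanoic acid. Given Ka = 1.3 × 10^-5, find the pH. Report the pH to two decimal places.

CH3CH2COOH ⇌ CH3CH2COO- + H+
Let x = [H+] at equilibrium. Ka = x²/(0.139 − x).
Neglecting x in the denominator: x = √(1.3 × 10^-5 × 0.139) = 1.34 × 10^-3 M
(x/C₀ = 0.97% < 5%, so the approximation holds.)
pH = −log(1.34 × 10^-3) = 2.87

pH = 2.87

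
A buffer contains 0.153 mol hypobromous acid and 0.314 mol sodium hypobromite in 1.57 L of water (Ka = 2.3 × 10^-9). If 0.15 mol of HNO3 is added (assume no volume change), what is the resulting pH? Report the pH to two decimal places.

pH = 8.37

After neutralization: n(HOBr) = 0.303 mol, n(OBr-) = 0.164 mol.
pKa = −log(2.3 × 10^-9) = 8.638
Henderson–Hasselbalch with mole ratio 0.164/0.303: pH = 8.638 + (-0.267)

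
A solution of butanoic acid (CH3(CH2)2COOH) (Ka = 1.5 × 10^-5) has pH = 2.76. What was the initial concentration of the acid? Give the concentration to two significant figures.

[H+] = 10^(-2.76) = 1.74 × 10^-3 M = x
Ka = x²/(C₀ − x) ⇒ C₀ = x + x²/Ka
C₀ = 1.74 × 10^-3 + (1.74 × 10^-3)²/(1.5 × 10^-5) = 2.04 × 10^-1 M

C₀ = 2.0 × 10^-1 M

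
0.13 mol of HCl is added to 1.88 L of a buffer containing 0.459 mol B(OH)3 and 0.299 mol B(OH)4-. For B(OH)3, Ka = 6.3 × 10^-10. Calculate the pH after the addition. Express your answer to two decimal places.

pH = 8.66

After neutralization: n(B(OH)3) = 0.589 mol, n(B(OH)4-) = 0.169 mol.
pKa = −log(6.3 × 10^-10) = 9.201
pH = pKa + log(n_B(OH)4-/n_B(OH)3) = 9.201 + log(0.169/0.589) = 9.201 + (-0.542)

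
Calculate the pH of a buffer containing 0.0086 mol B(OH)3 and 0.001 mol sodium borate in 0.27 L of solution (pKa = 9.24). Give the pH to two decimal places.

Henderson–Hasselbalch: pH = pKa + log([B(OH)4-]/[B(OH)3]) = 9.24 + log(0.001/0.0086)
pH = 9.24 + (-0.934) = 8.31

pH = 8.31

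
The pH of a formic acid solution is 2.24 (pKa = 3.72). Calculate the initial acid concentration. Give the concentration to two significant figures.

[H+] = 10^(-2.24) = 5.75 × 10^-3 M = x
Ka = 10^(−3.72) = 1.91 × 10^-4
Ka = x²/(C₀ − x) ⇒ C₀ = x + x²/Ka
C₀ = 5.75 × 10^-3 + (5.75 × 10^-3)²/(1.91 × 10^-4) = 1.79 × 10^-1 M

C₀ = 1.8 × 10^-1 M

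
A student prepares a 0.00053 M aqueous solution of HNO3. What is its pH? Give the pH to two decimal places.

pH = 3.28

HNO3 is a strong acid and dissociates completely, so [H+] = 0.00053 M.
pH = -log(0.00053) = 3.28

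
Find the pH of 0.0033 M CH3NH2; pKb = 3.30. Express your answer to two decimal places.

pH = 11.03

CH3NH2 + H2O ⇌ CH3NH3+ + OH-
Kb = 10^(−3.30) = 5.01 × 10^-4
From the ICE table, Kb = [OH-]²/(0.0033 − [OH-]) = 5.01 × 10^-4.
The 5% rule fails; solving [OH-]² + Kb·[OH-] − Kb·C₀ = 0 exactly:
[OH-] = (−Kb + √(Kb² + 4·Kb·C₀))/2 = 1.06 × 10^-3 M
pOH = −log(1.06 × 10^-3) = 2.97; pH = 14.00 − 2.97 = 11.03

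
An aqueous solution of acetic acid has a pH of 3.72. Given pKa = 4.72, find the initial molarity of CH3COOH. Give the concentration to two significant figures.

[H+] = 10^(-3.72) = 1.91 × 10^-4 M = x
Ka = 10^(−4.72) = 1.91 × 10^-5
Ka = x²/(C₀ − x) ⇒ C₀ = x + x²/Ka
C₀ = 1.91 × 10^-4 + (1.91 × 10^-4)²/(1.91 × 10^-5) = 2.10 × 10^-3 M

C₀ = 2.1 × 10^-3 M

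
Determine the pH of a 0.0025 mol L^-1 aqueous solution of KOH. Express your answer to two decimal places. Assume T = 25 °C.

KOH is a strong base; [OH-] = 0.0025 M.
pOH = -log(0.0025) = 2.60
pH = 14.00 - 2.60 = 11.40

pH = 11.40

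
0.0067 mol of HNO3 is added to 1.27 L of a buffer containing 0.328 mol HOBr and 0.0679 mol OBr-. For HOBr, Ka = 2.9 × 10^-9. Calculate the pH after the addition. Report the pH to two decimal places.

pH = 7.80

After neutralization: n(HOBr) = 0.335 mol, n(OBr-) = 0.0612 mol.
pKa = −log(2.9 × 10^-9) = 8.538
pH = pKa + log(n_OBr-/n_HOBr) = 8.538 + log(0.0612/0.335) = 8.538 + (-0.738)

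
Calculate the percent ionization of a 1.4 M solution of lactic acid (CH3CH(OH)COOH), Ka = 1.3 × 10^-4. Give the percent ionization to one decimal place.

1.0%

CH3CH(OH)COOH ⇌ CH3CH(OH)COO- + H+; let x = [H+] at equilibrium.
x ≈ √(Ka·C₀) = √(1.3 × 10^-4 × 1.4) = 1.35 × 10^-2 M
Fraction ionized = 1.35 × 10^-2 / 1.4 = 0.0096 → 1.0%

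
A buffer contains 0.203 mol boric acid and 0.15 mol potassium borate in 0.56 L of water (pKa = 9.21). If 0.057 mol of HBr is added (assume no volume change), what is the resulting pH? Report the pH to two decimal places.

pH = 8.76

After neutralization: n(B(OH)3) = 0.26 mol, n(B(OH)4-) = 0.093 mol.
pH = pKa + log([A⁻]/[HA]) = 9.21 + log(0.093/0.26) = 9.21 -0.446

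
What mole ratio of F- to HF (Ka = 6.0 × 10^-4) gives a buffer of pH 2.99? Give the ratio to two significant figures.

ratio = 0.59

pKa = -log(6.0 × 10^-4) = 3.222
pH = pKa + log(r) ⇒ log(r) = 2.99 − 3.222 = -0.232
r = [F-]/[HF] = 10^(-0.232) = 0.586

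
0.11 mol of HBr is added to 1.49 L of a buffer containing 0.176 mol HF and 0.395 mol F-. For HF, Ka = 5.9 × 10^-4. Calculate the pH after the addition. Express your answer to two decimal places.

After neutralization: n(HF) = 0.286 mol, n(F-) = 0.285 mol.
pKa = −log(5.9 × 10^-4) = 3.229
pH = pKa + log([A⁻]/[HA]) = 3.229 + log(0.285/0.286) = 3.229 -0.002

pH = 3.23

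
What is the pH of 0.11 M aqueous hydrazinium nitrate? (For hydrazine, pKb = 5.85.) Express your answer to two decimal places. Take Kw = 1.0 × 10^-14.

N2H5+ is the conjugate acid of the weak base N2H4.
Kb = 10^(−5.85) = 1.41 × 10^-6
Ka = Kw/Kb = 1.0×10^-14 / 1.41 × 10^-6 = 7.09 × 10^-9
Ka = [H+]²/(0.11 − [H+]) = 7.09 × 10^-9
Since Ka ≪ C₀, [H+] ≈ √(Ka·C₀) = 2.79 × 10^-5 M.
pH = −log(2.79 × 10^-5) = 4.55

pH = 4.55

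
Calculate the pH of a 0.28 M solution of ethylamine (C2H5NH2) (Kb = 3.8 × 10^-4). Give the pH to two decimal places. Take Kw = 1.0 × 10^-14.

pH = 12.01

C2H5NH2 + H2O ⇌ C2H5NH3+ + OH-
Let x = [OH-] at equilibrium. Kb = x²/(0.28 − x).
Assume x ≪ 0.28: x ≈ √(3.8 × 10^-4 × 0.28) = 1.03 × 10^-2 M
pOH = −log(1.03 × 10^-2) = 1.99; pH = 14.00 − 1.99 = 12.01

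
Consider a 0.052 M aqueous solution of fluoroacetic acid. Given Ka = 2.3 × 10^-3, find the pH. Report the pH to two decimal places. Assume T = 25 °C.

FCH2COOH ⇌ FCH2COO- + H+
Let x = [H+] at equilibrium. Ka = x²/(0.052 − x).
The 5% rule fails; solving x² + Ka·x − Ka·C₀ = 0 exactly:
x = (−Ka + √(Ka² + 4·Ka·C₀))/2 = 9.85 × 10^-3 M
pH = −log(9.85 × 10^-3) = 2.01

pH = 2.01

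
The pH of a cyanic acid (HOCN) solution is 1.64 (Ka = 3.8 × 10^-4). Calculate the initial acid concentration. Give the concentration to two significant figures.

[H+] = 10^(-1.64) = 2.29 × 10^-2 M = x
Ka = x²/(C₀ − x) ⇒ C₀ = x + x²/Ka
C₀ = 2.29 × 10^-2 + (2.29 × 10^-2)²/(3.8 × 10^-4) = 1.40 M

C₀ = 1.4 M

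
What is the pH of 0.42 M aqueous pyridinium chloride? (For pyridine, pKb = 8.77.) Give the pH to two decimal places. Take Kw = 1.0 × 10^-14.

C5H5NH+ is the conjugate acid of the weak base C5H5N.
Kb = 10^(−8.77) = 1.70 × 10^-9
Ka = Kw/Kb = 1.0×10^-14 / 1.70 × 10^-9 = 5.88 × 10^-6
Ka = x²/(0.42 − x) = 5.88 × 10^-6
Neglecting x in the denominator: x = √(5.88 × 10^-6 × 0.42) = 1.57 × 10^-3 M
pH = −log[H+] = −log(1.57 × 10^-3) = 2.80

pH = 2.80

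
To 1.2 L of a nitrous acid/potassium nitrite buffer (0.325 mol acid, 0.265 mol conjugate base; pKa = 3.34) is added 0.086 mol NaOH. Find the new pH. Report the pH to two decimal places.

After neutralization: n(HNO2) = 0.239 mol, n(NO2-) = 0.351 mol.
Henderson–Hasselbalch with mole ratio 0.351/0.239: pH = 3.34 + (+0.167)

pH = 3.51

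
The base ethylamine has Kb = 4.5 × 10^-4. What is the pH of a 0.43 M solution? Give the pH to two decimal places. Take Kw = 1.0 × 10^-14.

C2H5NH2 + H2O ⇌ C2H5NH3+ + OH-
Kb = [OH-]²/(0.43 − [OH-]) = 4.5 × 10^-4
Since Kb ≪ C₀, [OH-] ≈ √(Kb·C₀) = 1.39 × 10^-2 M.
Check: 3.2% ionized — well under 5%, approximation valid.
pOH = −log(1.39 × 10^-2) = 1.86; pH = 14.00 − 1.86 = 12.14

pH = 12.14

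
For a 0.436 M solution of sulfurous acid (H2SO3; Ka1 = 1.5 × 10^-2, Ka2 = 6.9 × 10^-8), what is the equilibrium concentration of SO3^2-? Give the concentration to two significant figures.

6.9 × 10^-8 M

First ionization gives [H+] ≈ [HSO3-] = 7.37 × 10^-2 M.
Second step: Ka2 = [H+][SO3^2-]/[HSO3-] ≈ [SO3^2-] (since [H+] ≈ [HSO3-]).
So [SO3^2-] ≈ Ka2.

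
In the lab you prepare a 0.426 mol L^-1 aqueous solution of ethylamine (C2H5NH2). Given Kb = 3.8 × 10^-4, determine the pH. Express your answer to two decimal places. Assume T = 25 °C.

C2H5NH2 + H2O ⇌ C2H5NH3+ + OH-
Kb = x²/(0.426 − x) = 3.8 × 10^-4
Neglecting x in the denominator: x = √(3.8 × 10^-4 × 0.426) = 1.27 × 10^-2 M
pOH = −log(1.27 × 10^-2) = 1.90; pH = 14.00 − 1.90 = 12.10

pH = 12.10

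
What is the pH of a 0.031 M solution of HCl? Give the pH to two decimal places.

pH = 1.51

HCl is a strong acid and dissociates completely, so [H+] = 0.031 M.
pH = -log(0.031) = 1.51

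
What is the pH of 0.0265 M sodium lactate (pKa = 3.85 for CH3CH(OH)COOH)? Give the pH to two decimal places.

pH = 8.14

CH3CH(OH)COO- is the conjugate base of the weak acid CH3CH(OH)COOH.
Ka = 10^(−3.85) = 1.41 × 10^-4
Kb = Kw/Ka = 1.0×10^-14 / 1.41 × 10^-4 = 7.09 × 10^-11
From the ICE table, Kb = [OH-]²/(0.0265 − [OH-]) = 7.09 × 10^-11.
Assume [OH-] ≪ 0.0265: [OH-] ≈ √(7.09 × 10^-11 × 0.0265) = 1.37 × 10^-6 M
Check: 0.0052% ionized — well under 5%, approximation valid.
pOH = −log(1.37 × 10^-6) = 5.86; pH = 14.00 − 5.86 = 8.14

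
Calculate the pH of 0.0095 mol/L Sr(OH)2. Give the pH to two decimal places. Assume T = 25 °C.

pH = 12.28

Sr(OH)2 is a strong base (each formula unit releases 2 OH-); [OH-] = 0.019 M.
pOH = -log(0.019) = 1.72
pH = 14.00 - 1.72 = 12.28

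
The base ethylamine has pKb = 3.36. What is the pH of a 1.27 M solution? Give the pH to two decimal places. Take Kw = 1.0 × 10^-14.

C2H5NH2 + H2O ⇌ C2H5NH3+ + OH-
Kb = 10^(−3.36) = 4.37 × 10^-4
Kb = [OH-]²/(1.27 − [OH-]) = 4.37 × 10^-4
Since Kb ≪ C₀, [OH-] ≈ √(Kb·C₀) = 2.36 × 10^-2 M.
pOH = −log(2.36 × 10^-2) = 1.63; pH = 14.00 − 1.63 = 12.37

pH = 12.37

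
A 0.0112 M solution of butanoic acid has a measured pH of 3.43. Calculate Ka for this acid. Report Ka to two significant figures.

[H+] = 10^(-3.43) = 3.72 × 10^-4 M
At equilibrium [HA] = 0.0112 − 3.72 × 10^-4 = 1.08 × 10^-2 M
Ka = [H+][A-]/[HA] = (3.72 × 10^-4)² / 1.08 × 10^-2 = 1.3 × 10^-5

Ka = 1.3 × 10^-5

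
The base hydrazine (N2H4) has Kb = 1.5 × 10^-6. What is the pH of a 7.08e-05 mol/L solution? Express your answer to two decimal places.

pH = 8.98

N2H4 + H2O ⇌ N2H5+ + OH-
From the ICE table, Kb = x²/(7.08e-05 − x) = 1.5 × 10^-6.
The 5% rule fails; solving x² + Kb·x − Kb·C₀ = 0 exactly:
x = [−1.5e-06 + √(1.5e-06² + 4.25e-10)]/2 = 9.58 × 10^-6 M
pOH = 5.02, so pH = 14.00 − pOH = 8.98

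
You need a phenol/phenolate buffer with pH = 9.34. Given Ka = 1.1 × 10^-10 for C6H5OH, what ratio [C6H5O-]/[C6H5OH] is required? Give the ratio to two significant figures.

ratio = 0.24

pKa = -log(1.1 × 10^-10) = 9.959
pH = pKa + log(r) ⇒ log(r) = 9.34 − 9.959 = -0.619
r = [C6H5O-]/[C6H5OH] = 10^(-0.619) = 0.24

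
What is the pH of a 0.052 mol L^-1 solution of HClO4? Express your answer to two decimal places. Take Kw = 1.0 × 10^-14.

HClO4 is a strong acid and dissociates completely, so [H+] = 0.052 M.
pH = -log(0.052) = 1.28

pH = 1.28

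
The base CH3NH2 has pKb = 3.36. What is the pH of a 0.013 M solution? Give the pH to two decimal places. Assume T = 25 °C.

CH3NH2 + H2O ⇌ CH3NH3+ + OH-
Kb = 10^(−3.36) = 4.37 × 10^-4
From the ICE table, Kb = [OH-]²/(0.013 − [OH-]) = 4.37 × 10^-4.
The 5% rule fails; solving [OH-]² + Kb·[OH-] − Kb·C₀ = 0 exactly:
[OH-] = [−0.000437 + √(0.000437² + 2.27e-05)]/2 = 2.17 × 10^-3 M
pOH = 2.66, so pH = 14.00 − pOH = 11.34

pH = 11.34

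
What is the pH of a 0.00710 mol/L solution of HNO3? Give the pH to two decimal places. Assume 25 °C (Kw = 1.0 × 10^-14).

pH = 2.15

HNO3 is a strong acid and dissociates completely, so [H+] = 0.00710 M.
pH = -log(0.0071) = 2.15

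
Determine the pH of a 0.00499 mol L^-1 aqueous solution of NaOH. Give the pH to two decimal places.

NaOH is a strong base; [OH-] = 0.00499 M.
pOH = -log(0.00499) = 2.30
pH = 14.00 - 2.30 = 11.70

pH = 11.70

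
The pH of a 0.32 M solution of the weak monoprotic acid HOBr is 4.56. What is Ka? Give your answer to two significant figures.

[H+] = 10^(-4.56) = 2.75 × 10^-5 M
At equilibrium [HA] = 0.32 − 2.75 × 10^-5 = 3.20 × 10^-1 M
Ka = [H+][A-]/[HA] = (2.75 × 10^-5)² / 3.20 × 10^-1 = 2.4 × 10^-9

Ka = 2.4 × 10^-9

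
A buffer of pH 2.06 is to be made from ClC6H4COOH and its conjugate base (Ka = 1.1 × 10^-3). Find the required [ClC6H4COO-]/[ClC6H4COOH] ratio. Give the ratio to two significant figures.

ratio = 0.13

pKa = -log(1.1 × 10^-3) = 2.959
pH = pKa + log(r) ⇒ log(r) = 2.06 − 2.959 = -0.899
r = [ClC6H4COO-]/[ClC6H4COOH] = 10^(-0.899) = 0.126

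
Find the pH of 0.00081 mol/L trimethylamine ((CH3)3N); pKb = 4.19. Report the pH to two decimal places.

(CH3)3N + H2O ⇌ (CH3)3NH+ + OH-
Kb = 10^(−4.19) = 6.46 × 10^-5
Kb = x²/(0.00081 − x) = 6.46 × 10^-5
Here C₀/Kb ≈ 12.5, so the small-x approximation fails. Use the quadratic:
x = [−6.46e-05 + √(6.46e-05² + 2.09e-07)]/2 = 1.99 × 10^-4 M
pOH = −log(1.99 × 10^-4) = 3.70; pH = 14.00 − 3.70 = 10.30

pH = 10.30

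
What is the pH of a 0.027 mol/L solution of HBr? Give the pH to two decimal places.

HBr is a strong acid and dissociates completely, so [H+] = 0.027 M.
pH = -log(0.027) = 1.57

pH = 1.57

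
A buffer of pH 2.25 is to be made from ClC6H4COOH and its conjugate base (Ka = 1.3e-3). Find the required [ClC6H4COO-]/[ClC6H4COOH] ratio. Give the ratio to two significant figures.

ratio = 0.23

pKa = -log(1.3 × 10^-3) = 2.886
pH = pKa + log(r) ⇒ log(r) = 2.25 − 2.886 = -0.636
r = [ClC6H4COO-]/[ClC6H4COOH] = 10^(-0.636) = 0.231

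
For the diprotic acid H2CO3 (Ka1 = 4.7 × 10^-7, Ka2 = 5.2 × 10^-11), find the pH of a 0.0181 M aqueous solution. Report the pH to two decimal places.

Ka1 ≫ Ka2, so treat the first dissociation as the only significant source of H+.
Ka1 = x²/(0.0181 − x) = 4.7 × 10^-7
x ≈ √(4.7 × 10^-7 × 0.0181) = 9.22 × 10^-5 M
pH = −log(9.22 × 10^-5) = 4.04

pH = 4.04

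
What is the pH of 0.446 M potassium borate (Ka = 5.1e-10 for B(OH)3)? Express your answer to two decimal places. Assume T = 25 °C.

B(OH)4- is the conjugate base of the weak acid B(OH)3.
Kb = Kw/Ka = 1.0×10^-14 / 5.1 × 10^-10 = 1.96 × 10^-5
From the ICE table, Kb = x²/(0.446 − x) = 1.96 × 10^-5.
Neglecting x in the denominator: x = √(1.96 × 10^-5 × 0.446) = 2.96 × 10^-3 M
Check: 0.66% ionized — well under 5%, approximation valid.
pOH = −log(2.96 × 10^-3) = 2.53; pH = 14.00 − 2.53 = 11.47

pH = 11.47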